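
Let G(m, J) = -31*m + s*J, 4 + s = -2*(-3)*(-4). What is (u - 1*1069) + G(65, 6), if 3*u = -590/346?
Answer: -1688083/519 ≈ -3252.6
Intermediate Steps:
s = -28 (s = -4 - 2*(-3)*(-4) = -4 + 6*(-4) = -4 - 24 = -28)
G(m, J) = -31*m - 28*J
u = -295/519 (u = (-590/346)/3 = (-590*1/346)/3 = (⅓)*(-295/173) = -295/519 ≈ -0.56840)
(u - 1*1069) + G(65, 6) = (-295/519 - 1*1069) + (-31*65 - 28*6) = (-295/519 - 1069) + (-2015 - 168) = -555106/519 - 2183 = -1688083/519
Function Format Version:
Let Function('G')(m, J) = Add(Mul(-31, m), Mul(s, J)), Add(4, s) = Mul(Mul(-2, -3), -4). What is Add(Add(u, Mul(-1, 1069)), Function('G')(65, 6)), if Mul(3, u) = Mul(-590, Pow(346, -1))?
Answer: Rational(-1688083, 519) ≈ -3252.6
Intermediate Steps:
s = -28 (s = Add(-4, Mul(Mul(-2, -3), -4)) = Add(-4, Mul(6, -4)) = Add(-4, -24) = -28)
Function('G')(m, J) = Add(Mul(-31, m), Mul(-28, J))
u = Rational(-295, 519) (u = Mul(Rational(1, 3), Mul(-590, Pow(346, -1))) = Mul(Rational(1, 3), Mul(-590, Rational(1, 346))) = Mul(Rational(1, 3), Rational(-295, 173)) = Rational(-295, 519) ≈ -0.56840)
Add(Add(u, Mul(-1, 1069)), Function('G')(65, 6)) = Add(Add(Rational(-295, 519), Mul(-1, 1069)), Add(Mul(-31, 65), Mul(-28, 6))) = Add(Add(Rational(-295, 519), -1069), Add(-2015, -168)) = Add(Rational(-555106, 519), -2183) = Rational(-1688083, 519)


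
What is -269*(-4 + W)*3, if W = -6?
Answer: 8070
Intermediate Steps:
-269*(-4 + W)*3 = -269*(-4 - 6)*3 = -(-2690)*3 = -269*(-30) = 8070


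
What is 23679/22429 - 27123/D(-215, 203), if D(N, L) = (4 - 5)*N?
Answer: -603250782/4822235 ≈ -125.10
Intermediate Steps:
D(N, L) = -N
23679/22429 - 27123/D(-215, 203) = 23679/22429 - 27123/((-1*(-215))) = 23679*(1/22429) - 27123/215 = 23679/22429 - 27123*1/215 = 23679/22429 - 27123/215 = -603250782/4822235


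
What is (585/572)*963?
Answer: 43335/44 ≈ 984.89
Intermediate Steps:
(585/572)*963 = (585*(1/572))*963 = (45/44)*963 = 43335/44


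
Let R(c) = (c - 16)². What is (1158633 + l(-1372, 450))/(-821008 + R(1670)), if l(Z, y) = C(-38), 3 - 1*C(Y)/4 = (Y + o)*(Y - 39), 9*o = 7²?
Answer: 10337561/17232372 ≈ 0.59989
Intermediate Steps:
o = 49/9 (o = (⅑)*7² = (⅑)*49 = 49/9 ≈ 5.4444)
C(Y) = 12 - 4*(-39 + Y)*(49/9 + Y) (C(Y) = 12 - 4*(Y + 49/9)*(Y - 39) = 12 - 4*(49/9 + Y)*(-39 + Y) = 12 - 4*(-39 + Y)*(49/9 + Y))
R(c) = (-16 + c)²
l(Z, y) = -90136/9 (l(Z, y) = 2584/3 - 4*(-38)² + (1208/9)*(-38) = 2584/3 - 4*1444 - 45904/9 = 2584/3 - 5776 - 45904/9 = -90136/9)
(1158633 + l(-1372, 450))/(-821008 + R(1670)) = (1158633 - 90136/9)/(-821008 + (-16 + 1670)²) = 10337561/(9*(-821008 + 1654²)) = 10337561/(9*(-821008 + 2735716)) = (10337561/9)/1914708 = (10337561/9)*(1/1914708) = 10337561/17232372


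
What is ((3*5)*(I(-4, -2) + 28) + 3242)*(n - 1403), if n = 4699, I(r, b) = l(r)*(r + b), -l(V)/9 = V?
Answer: 1390912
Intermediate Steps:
l(V) = -9*V
I(r, b) = -9*r*(b + r) (I(r, b) = (-9*r)*(r + b) = (-9*r)*(b + r) = -9*r*(b + r))
((3*5)*(I(-4, -2) + 28) + 3242)*(n - 1403) = ((3*5)*(-9*(-4)*(-2 - 4) + 28) + 3242)*(4699 - 1403) = (15*(-9*(-4)*(-6) + 28) + 3242)*3296 = (15*(-216 + 28) + 3242)*3296 = (15*(-188) + 3242)*3296 = (-2820 + 3242)*3296 = 422*3296 = 1390912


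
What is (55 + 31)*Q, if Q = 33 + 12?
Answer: 3870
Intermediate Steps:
Q = 45
(55 + 31)*Q = (55 + 31)*45 = 86*45 = 3870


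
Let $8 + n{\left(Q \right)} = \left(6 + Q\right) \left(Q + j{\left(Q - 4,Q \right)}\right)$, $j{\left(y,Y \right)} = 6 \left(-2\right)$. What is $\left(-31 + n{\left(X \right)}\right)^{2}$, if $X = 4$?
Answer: $14161$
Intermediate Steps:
$j{\left(y,Y \right)} = -12$
$n{\left(Q \right)} = -8 + \left(-12 + Q\right) \left(6 + Q\right)$ ($n{\left(Q \right)} = -8 + \left(6 + Q\right) \left(Q - 12\right) = -8 + \left(6 + Q\right) \left(-12 + Q\right) = -8 + \left(-12 + Q\right) \left(6 + Q\right)$)
$\left(-31 + n{\left(X \right)}\right)^{2} = \left(-31 - \left(104 - 16\right)\right)^{2} = \left(-31 - 88\right)^{2} = \left(-119\right)^{2} = 14161$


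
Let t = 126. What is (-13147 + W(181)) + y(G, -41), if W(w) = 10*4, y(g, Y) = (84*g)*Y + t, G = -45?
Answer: 141999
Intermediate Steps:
y(g, Y) = 126 + 84*Y*g (y(g, Y) = (84*g)*Y + 126 = 84*Y*g + 126 = 126 + 84*Y*g)
W(w) = 40
(-13147 + W(181)) + y(G, -41) = (-13147 + 40) + (126 + 84*(-41)*(-45)) = -13107 + (126 + 154980) = -13107 + 155106 = 141999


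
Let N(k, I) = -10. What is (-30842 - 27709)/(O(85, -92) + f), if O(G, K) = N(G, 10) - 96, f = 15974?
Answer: -58551/15868 ≈ -3.6899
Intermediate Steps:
O(G, K) = -106 (O(G, K) = -10 - 96 = -106)
(-30842 - 27709)/(O(85, -92) + f) = (-30842 - 27709)/(-106 + 15974) = -58551/15868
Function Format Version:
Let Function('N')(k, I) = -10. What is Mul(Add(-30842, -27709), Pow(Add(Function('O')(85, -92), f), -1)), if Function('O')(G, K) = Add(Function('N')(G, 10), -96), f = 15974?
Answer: Rational(-58551, 15868) ≈ -3.6899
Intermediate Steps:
Function('O')(G, K) = -106 (Function('O')(G, K) = Add(-10, -96) = -106)
Mul(Add(-30842, -27709), Pow(Add(Function('O')(85, -92), f), -1)) = Mul(Add(-30842, -27709), Pow(Add(-106, 15974), -1)) = Mul(-58551, Pow(15868, -1)) = Mul(-58551, Rational(1, 15868)) = Rational(-58551, 15868)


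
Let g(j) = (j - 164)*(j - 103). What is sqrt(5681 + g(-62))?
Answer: sqrt(42971) ≈ 207.29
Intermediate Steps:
g(j) = (-164 + j)*(-103 + j)
sqrt(5681 + g(-62)) = sqrt(5681 + (16892 + (-62)**2 - 267*(-62))) = sqrt(5681 + (16892 + 3844 + 16554)) = sqrt(5681 + 37290) = sqrt(42971)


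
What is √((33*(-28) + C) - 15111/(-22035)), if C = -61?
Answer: 2*I*√13275698215/7345 ≈ 31.374*I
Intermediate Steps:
√((33*(-28) + C) - 15111/(-22035)) = √((33*(-28) - 61) - 15111/(-22035)) = √((-924 - 61) - 15111*(-1/22035)) = √(-985 + 5037/7345) = √(-7229788/7345) = 2*I*√13275698215/7345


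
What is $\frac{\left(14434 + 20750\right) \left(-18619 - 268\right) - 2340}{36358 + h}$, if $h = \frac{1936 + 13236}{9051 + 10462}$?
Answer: $- \frac{6483414239562}{354734413} \approx -18277.0$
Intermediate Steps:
$h = \frac{15172}{19513} \approx 0.77753$
$\frac{\left(14434 + 20750\right) \left(-18619 - 268\right) - 2340}{36358 + h} = \frac{\left(14434 + 20750\right) \left(-18619 - 268\right) - 2340}{36358 + \frac{15172}{19513}} = \frac{35184 \left(-18887\right) - 2340}{\frac{709468826}{19513}} = \left(-664520208 - 2340\right) \frac{19513}{709468826} = \left(-664522548\right) \frac{19513}{709468826} = - \frac{6483414239562}{354734413}$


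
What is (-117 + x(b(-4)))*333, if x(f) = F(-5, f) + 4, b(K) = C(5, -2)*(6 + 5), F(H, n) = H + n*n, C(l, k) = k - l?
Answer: 1935063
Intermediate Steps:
F(H, n) = H + n²
b(K) = -77 (b(K) = (-2 - 1*5)*(6 + 5) = (-2 - 5)*11 = -7*11 = -77)
x(f) = -1 + f² (x(f) = (-5 + f²) + 4 = -1 + f²)
(-117 + x(b(-4)))*333 = (-117 + (-1 + (-77)²))*333 = (-117 + (-1 + 5929))*333 = (-117 + 5928)*333 = 5811*333 = 1935063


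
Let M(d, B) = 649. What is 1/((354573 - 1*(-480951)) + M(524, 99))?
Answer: 1/836173 ≈ 1.1959e-6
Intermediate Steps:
1/((354573 - 1*(-480951)) + M(524, 99)) = 1/((354573 - 1*(-480951)) + 649) = 1/((354573 + 480951) + 649) = 1/(835524 + 649) = 1/836173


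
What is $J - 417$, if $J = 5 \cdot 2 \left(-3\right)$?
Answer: $-447$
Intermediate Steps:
$J = -30$ ($J = 10 \left(-3\right) = -30$)
$J - 417 = -30 - 417 = -447$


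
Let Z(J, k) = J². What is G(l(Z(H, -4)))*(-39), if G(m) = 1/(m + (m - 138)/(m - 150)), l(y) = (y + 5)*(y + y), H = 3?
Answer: -51/331 ≈ -0.15408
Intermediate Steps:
l(y) = 2*y*(5 + y) (l(y) = (5 + y)*(2*y) = 2*y*(5 + y))
G(m) = 1/(m + (-138 + m)/(-150 + m))
G(l(Z(H, -4)))*(-39) = ((150 - 2*3²*(5 + 3²))/(138 - (2*3²*(5 + 3²))² + 149*(2*3²*(5 + 3²))))*(-39) = ((150 - 2*9*(5 + 9))/(138 - (2*9*(5 + 9))² + 149*(2*9*(5 + 9))))*(-39) = ((150 - 2*9*14)/(138 - (2*9*14)² + 149*(2*9*14)))*(-39) = ((150 - 1*252)/(138 - 1*252² + 149*252))*(-39) = ((150 - 252)/(138 - 1*63504 + 37548))*(-39) = (-102/(138 - 63504 + 37548))*(-39) = (-102/(-25818))*(-39) = -1/25818*(-102)*(-39) = (17/4303)*(-39) = -51/331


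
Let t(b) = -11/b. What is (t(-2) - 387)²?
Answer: 582169/4 ≈ 1.4554e+5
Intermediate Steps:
(t(-2) - 387)² = (-11/(-2) - 387)² = (-11*(-½) - 387)² = (11/2 - 387)² = (-763/2)² = 582169/4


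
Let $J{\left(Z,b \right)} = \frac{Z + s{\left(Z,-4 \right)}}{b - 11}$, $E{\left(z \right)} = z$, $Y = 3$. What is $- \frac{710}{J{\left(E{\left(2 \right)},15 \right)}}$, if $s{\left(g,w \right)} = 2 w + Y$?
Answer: $\frac{2840}{3} \approx 946.67$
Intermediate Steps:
$s{\left(g,w \right)} = 3 + 2 w$ ($s{\left(g,w \right)} = 2 w + 3 = 3 + 2 w$)
$J{\left(Z,b \right)} = \frac{-5 + Z}{-11 + b}$ ($J{\left(Z,b \right)} = \frac{Z + \left(3 + 2 \left(-4\right)\right)}{b - 11} = \frac{Z + \left(3 - 8\right)}{-11 + b} = \frac{Z - 5}{-11 + b} = \frac{-5 + Z}{-11 + b}$)
$- \frac{710}{J{\left(E{\left(2 \right)},15 \right)}} = - \frac{710}{\frac{1}{-11 + 15} \left(-5 + 2\right)} = - \frac{710}{\frac{1}{4} \left(-3\right)} = - \frac{710}{- \frac{3}{4}} = \left(-710\right) \left(- \frac{4}{3}\right) = \frac{2840}{3}$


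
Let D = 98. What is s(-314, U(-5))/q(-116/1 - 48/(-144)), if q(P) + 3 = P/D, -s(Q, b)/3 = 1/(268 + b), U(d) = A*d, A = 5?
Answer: 98/33183 ≈ 0.0029533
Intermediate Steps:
U(d) = 5*d
s(Q, b) = -3/(268 + b)
q(P) = -3 + P/98
s(-314, U(-5))/q(-116/1 - 48/(-144)) = (-3/(268 + 5*(-5)))/(-3 + (-116/1 - 48/(-144))/98) = (-3/(268 - 25))/(-3 + (-116*1 - 48*(-1/144))/98) = (-3/243)/(-3 + (-116 + ⅓)/98) = (-3*1/243)/(-3 + (1/98)*(-347/3)) = -1/(81*(-3 - 347/294)) = -1/(81*(-1229/294)) = -1/81*(-294/1229) = 98/33183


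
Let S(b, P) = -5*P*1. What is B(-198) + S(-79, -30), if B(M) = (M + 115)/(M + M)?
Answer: 59483/396 ≈ 150.21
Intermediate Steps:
S(b, P) = -5*P
B(M) = (115 + M)/(2*M) (B(M) = (115 + M)/((2*M)) = (115 + M)*(1/(2*M)) = (115 + M)/(2*M))
B(-198) + S(-79, -30) = (½)*(115 - 198)/(-198) - 5*(-30) = (½)*(-1/198)*(-83) + 150 = 83/396 + 150 = 59483/396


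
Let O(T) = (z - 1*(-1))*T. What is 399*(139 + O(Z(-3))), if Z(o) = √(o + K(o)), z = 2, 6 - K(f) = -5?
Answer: 55461 + 2394*√2 ≈ 58847.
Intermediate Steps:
K(f) = 11 (K(f) = 6 - 1*(-5) = 6 + 5 = 11)
Z(o) = √(11 + o) (Z(o) = √(o + 11) = √(11 + o))
O(T) = 3*T (O(T) = (2 - 1*(-1))*T = (2 + 1)*T = 3*T)
399*(139 + O(Z(-3))) = 399*(139 + 3*√(11 - 3)) = 399*(139 + 3*√8) = 399*(139 + 3*(2*√2)) = 399*(139 + 6*√2) = 55461 + 2394*√2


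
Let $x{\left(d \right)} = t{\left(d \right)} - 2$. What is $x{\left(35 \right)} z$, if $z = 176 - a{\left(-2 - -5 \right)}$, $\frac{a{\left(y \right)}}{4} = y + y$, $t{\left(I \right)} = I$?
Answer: $5016$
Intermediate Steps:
$a{\left(y \right)} = 8 y$ ($a{\left(y \right)} = 4 \left(y + y\right) = 4 \cdot 2 y = 8 y$)
$x{\left(d \right)} = -2 + d$ ($x{\left(d \right)} = d - 2 = -2 + d$)
$z = 152$ ($z = 176 - 8 \left(-2 - -5\right) = 176 - 8 \left(-2 + 5\right) = 176 - 8 \cdot 3 = 176 - 24 = 152$)
$x{\left(35 \right)} z = \left(-2 + 35\right) 152 = 33 \cdot 152 = 5016$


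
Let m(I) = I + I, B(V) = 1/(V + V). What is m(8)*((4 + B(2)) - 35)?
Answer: -492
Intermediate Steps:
B(V) = 1/(2*V)
m(I) = 2*I
m(8)*((4 + B(2)) - 35) = (2*8)*((4 + (1/2)/2) - 35) = 16*((4 + (1/2)*(1/2)) - 35) = 16*((4 + 1/4) - 35) = 16*(17/4 - 35) = 16*(-123/4) = -492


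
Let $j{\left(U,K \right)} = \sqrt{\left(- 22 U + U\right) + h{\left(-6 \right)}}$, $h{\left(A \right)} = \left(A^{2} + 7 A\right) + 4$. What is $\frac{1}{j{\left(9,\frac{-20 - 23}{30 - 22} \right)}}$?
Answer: $- \frac{i \sqrt{191}}{191} \approx - 0.072357 i$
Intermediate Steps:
$h{\left(A \right)} = 4 + A^{2} + 7 A$
$j{\left(U,K \right)} = \sqrt{-2 - 21 U}$ ($j{\left(U,K \right)} = \sqrt{\left(- 22 U + U\right) + \left(4 + \left(-6\right)^{2} + 7 \left(-6\right)\right)} = \sqrt{- 21 U + \left(4 + 36 - 42\right)} = \sqrt{- 21 U - 2} = \sqrt{-2 - 21 U}$)
$\frac{1}{j{\left(9,\frac{-20 - 23}{30 - 22} \right)}} = \frac{1}{\sqrt{-2 - 189}} = \frac{1}{\sqrt{-191}} = \frac{1}{i \sqrt{191}} = - \frac{i \sqrt{191}}{191}$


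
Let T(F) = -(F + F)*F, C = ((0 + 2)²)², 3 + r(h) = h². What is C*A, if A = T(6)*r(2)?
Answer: -1152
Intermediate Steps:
r(h) = -3 + h²
C = 16 (C = (2²)² = 4² = 16)
T(F) = -2*F² (T(F) = -2*F*F = -2*F²)
A = -72 (A = (-2*6²)*(-3 + 2²) = (-2*36)*(-3 + 4) = -72*1 = -72)
C*A = 16*(-72) = -1152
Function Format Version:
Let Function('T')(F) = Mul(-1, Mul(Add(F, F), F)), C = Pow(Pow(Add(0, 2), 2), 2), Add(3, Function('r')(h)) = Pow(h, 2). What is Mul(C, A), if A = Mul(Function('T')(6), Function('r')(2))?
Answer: -1152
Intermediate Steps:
Function('r')(h) = Add(-3, Pow(h, 2))
C = 16 (C = Pow(Pow(2, 2), 2) = Pow(4, 2) = 16)
Function('T')(F) = Mul(-2, Pow(F, 2)) (Function('T')(F) = Mul(-1, Mul(Mul(2, F), F)) = Mul(-1, Mul(2, Pow(F, 2))) = Mul(-2, Pow(F, 2)))
A = -72 (A = Mul(Mul(-2, Pow(6, 2)), Add(-3, Pow(2, 2))) = Mul(Mul(-2, 36), Add(-3, 4)) = Mul(-72, 1) = -72)
Mul(C, A) = Mul(16, -72) = -1152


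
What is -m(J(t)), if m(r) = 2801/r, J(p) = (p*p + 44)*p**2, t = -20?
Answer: -2801/177600 ≈ -0.015771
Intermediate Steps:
J(p) = p**2*(44 + p**2) (J(p) = (p**2 + 44)*p**2 = (44 + p**2)*p**2 = p**2*(44 + p**2))
-m(J(t)) = -2801/((-20)**2*(44 + (-20)**2)) = -2801/(400*(44 + 400)) = -2801/(400*444) = -2801/177600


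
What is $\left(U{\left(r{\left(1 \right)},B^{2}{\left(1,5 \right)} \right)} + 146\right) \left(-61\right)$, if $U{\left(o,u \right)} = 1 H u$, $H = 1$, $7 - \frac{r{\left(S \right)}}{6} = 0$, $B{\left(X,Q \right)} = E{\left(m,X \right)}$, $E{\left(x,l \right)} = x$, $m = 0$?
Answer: $-8906$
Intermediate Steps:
$B{\left(X,Q \right)} = 0$
$r{\left(S \right)} = 42$ ($r{\left(S \right)} = 42 - 0 = 42 + 0 = 42$)
$U{\left(o,u \right)} = u$ ($U{\left(o,u \right)} = 1 \cdot 1 u = 1 u = u$)
$\left(U{\left(r{\left(1 \right)},B^{2}{\left(1,5 \right)} \right)} + 146\right) \left(-61\right) = \left(0^{2} + 146\right) \left(-61\right) = \left(0 + 146\right) \left(-61\right) = 146 \left(-61\right) = -8906$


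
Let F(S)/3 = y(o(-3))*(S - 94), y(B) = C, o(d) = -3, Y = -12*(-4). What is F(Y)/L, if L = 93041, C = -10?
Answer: 1380/93041 ≈ 0.014832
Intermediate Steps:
Y = 48
y(B) = -10
F(S) = 2820 - 30*S (F(S) = 3*(-10*(S - 94)) = 3*(-10*(-94 + S)) = 3*(940 - 10*S) = 2820 - 30*S)
F(Y)/L = (2820 - 30*48)/93041 = (2820 - 1440)*(1/93041) = 1380*(1/93041) = 1380/93041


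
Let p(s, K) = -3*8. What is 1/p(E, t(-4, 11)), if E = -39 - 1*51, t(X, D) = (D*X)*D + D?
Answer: -1/24 ≈ -0.041667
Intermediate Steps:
t(X, D) = D + X*D² (t(X, D) = X*D² + D = D + X*D²)
E = -90 (E = -39 - 51 = -90)
p(s, K) = -24
1/p(E, t(-4, 11)) = 1/(-24) = -1/24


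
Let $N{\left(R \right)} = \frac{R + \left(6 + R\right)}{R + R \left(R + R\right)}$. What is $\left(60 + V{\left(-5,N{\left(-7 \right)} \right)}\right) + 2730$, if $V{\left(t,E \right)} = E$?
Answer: $\frac{253882}{91} \approx 2789.9$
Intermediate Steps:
$N{\left(R \right)} = \frac{6 + 2 R}{R + 2 R^{2}}$ ($N{\left(R \right)} = \frac{6 + 2 R}{R + R 2 R} = \frac{6 + 2 R}{R + 2 R^{2}}$)
$\left(60 + V{\left(-5,N{\left(-7 \right)} \right)}\right) + 2730 = \left(60 + \frac{2 \left(3 - 7\right)}{\left(-7\right) \left(1 + 2 \left(-7\right)\right)}\right) + 2730 = \left(60 + 2 \left(- \frac{1}{7}\right) \frac{1}{1 - 14} \left(-4\right)\right) + 2730 = \left(60 + 2 \left(- \frac{1}{7}\right) \frac{1}{-13} \left(-4\right)\right) + 2730 = \left(60 + 2 \left(- \frac{1}{7}\right) \left(- \frac{1}{13}\right) \left(-4\right)\right) + 2730 = \left(60 - \frac{8}{91}\right) + 2730 = \frac{5452}{91} + 2730 = \frac{253882}{91}$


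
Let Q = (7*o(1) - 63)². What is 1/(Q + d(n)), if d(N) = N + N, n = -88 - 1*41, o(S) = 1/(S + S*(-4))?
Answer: 9/36094 ≈ 0.00024935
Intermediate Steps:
o(S) = -1/(3*S) (o(S) = 1/(S - 4*S) = 1/(-3*S) = -1/(3*S))
n = -129 (n = -88 - 41 = -129)
d(N) = 2*N
Q = 38416/9 (Q = (7*(-⅓/1) - 63)² = (7*(-⅓*1) - 63)² = (7*(-⅓) - 63)² = (-7/3 - 63)² = (-196/3)² = 38416/9 ≈ 4268.4)
1/(Q + d(n)) = 1/(38416/9 + 2*(-129)) = 1/(38416/9 - 258) = 1/(36094/9) = 9/36094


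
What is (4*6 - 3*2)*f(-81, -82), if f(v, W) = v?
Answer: -1458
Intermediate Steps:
(4*6 - 3*2)*f(-81, -82) = (4*6 - 3*2)*(-81) = (24 - 6)*(-81) = 18*(-81) = -1458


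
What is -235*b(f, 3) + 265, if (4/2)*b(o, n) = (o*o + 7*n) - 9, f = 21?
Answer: -105925/2 ≈ -52963.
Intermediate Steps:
b(o, n) = -9/2 + o**2/2 + 7*n/2 (b(o, n) = ((o*o + 7*n) - 9)/2 = ((o**2 + 7*n) - 9)/2 = (-9 + o**2 + 7*n)/2 = -9/2 + o**2/2 + 7*n/2)
-235*b(f, 3) + 265 = -235*(-9/2 + (1/2)*21**2 + (7/2)*3) + 265 = -235*(-9/2 + (1/2)*441 + 21/2) + 265 = -235*(-9/2 + 441/2 + 21/2) + 265 = -235*453/2 + 265 = -106455/2 + 265 = -105925/2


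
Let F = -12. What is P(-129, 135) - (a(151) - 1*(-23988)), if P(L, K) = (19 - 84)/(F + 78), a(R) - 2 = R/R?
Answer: -1583471/66 ≈ -23992.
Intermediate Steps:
a(R) = 3 (a(R) = 2 + R/R = 2 + 1 = 3)
P(L, K) = -65/66 (P(L, K) = (19 - 84)/(-12 + 78) = -65/66)
P(-129, 135) - (a(151) - 1*(-23988)) = -65/66 - (3 - 1*(-23988)) = -65/66 - (3 + 23988) = -65/66 - 1*23991 = -65/66 - 23991 = -1583471/66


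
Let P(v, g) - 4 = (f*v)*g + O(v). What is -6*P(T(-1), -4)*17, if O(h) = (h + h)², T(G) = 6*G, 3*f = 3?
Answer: -17544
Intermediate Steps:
f = 1 (f = (⅓)*3 = 1)
O(h) = 4*h² (O(h) = (2*h)² = 4*h²)
P(v, g) = 4 + 4*v² + g*v (P(v, g) = 4 + ((1*v)*g + 4*v²) = 4 + (v*g + 4*v²) = 4 + (g*v + 4*v²) = 4 + (4*v² + g*v) = 4 + 4*v² + g*v)
-6*P(T(-1), -4)*17 = -6*(4 + 4*(6*(-1))² - 24*(-1))*17 = -6*(4 + 4*(-6)² - 4*(-6))*17 = -6*(4 + 4*36 + 24)*17 = -6*(4 + 144 + 24)*17 = -6*172*17 = -1032*17 = -17544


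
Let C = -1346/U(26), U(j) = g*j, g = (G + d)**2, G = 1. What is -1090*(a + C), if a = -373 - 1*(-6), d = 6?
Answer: 255552680/637 ≈ 4.0118e+5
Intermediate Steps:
g = 49 (g = (1 + 6)**2 = 7**2 = 49)
U(j) = 49*j
a = -367 (a = -373 + 6 = -367)
C = -673/637 (C = -1346/(49*26) = -1346/1274 = -1346*1/1274 = -673/637 ≈ -1.0565)
-1090*(a + C) = -1090*(-367 - 673/637) = -1090*(-234452/637) = 255552680/637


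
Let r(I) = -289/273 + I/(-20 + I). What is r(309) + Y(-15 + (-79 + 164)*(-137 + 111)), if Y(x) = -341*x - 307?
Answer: 59836905782/78897 ≈ 7.5842e+5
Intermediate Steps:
r(I) = -289/273 + I/(-20 + I) (r(I) = -289*1/273 + I/(-20 + I) = -289/273 + I/(-20 + I))
Y(x) = -307 - 341*x
r(309) + Y(-15 + (-79 + 164)*(-137 + 111)) = 4*(1445 - 4*309)/(273*(-20 + 309)) + (-307 - 341*(-15 + (-79 + 164)*(-137 + 111))) = (4/273)*(1445 - 1236)/289 + (-307 - 341*(-15 + 85*(-26))) = (4/273)*(1/289)*209 + (-307 - 341*(-15 - 2210)) = 836/78897 + (-307 - 341*(-2225)) = 836/78897 + (-307 + 758725) = 836/78897 + 758418 = 59836905782/78897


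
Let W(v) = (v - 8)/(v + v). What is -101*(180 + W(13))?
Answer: -473185/26 ≈ -18199.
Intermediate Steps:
W(v) = (-8 + v)/(2*v) (W(v) = (-8 + v)/((2*v)) = (-8 + v)*(1/(2*v)) = (-8 + v)/(2*v))
-101*(180 + W(13)) = -101*(180 + (½)*(-8 + 13)/13) = -101*(180 + (½)*(1/13)*5) = -101*(180 + 5/26) = -101*4685/26 = -473185/26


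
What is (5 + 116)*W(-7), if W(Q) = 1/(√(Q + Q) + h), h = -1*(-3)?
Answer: 363/23 - 121*I*√14/23 ≈ 15.783 - 19.684*I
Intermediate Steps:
h = 3
W(Q) = 1/(3 + √2*√Q) (W(Q) = 1/(√(Q + Q) + 3) = 1/(√(2*Q) + 3) = 1/(√2*√Q + 3) = 1/(3 + √2*√Q))
(5 + 116)*W(-7) = (5 + 116)/(3 + √2*√(-7)) = 121/(3 + √2*(I*√7)) = 121/(3 + I*√14)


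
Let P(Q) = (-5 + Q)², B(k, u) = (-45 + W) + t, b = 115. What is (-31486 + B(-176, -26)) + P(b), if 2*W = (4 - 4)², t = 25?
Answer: -19406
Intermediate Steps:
W = 0 (W = (4 - 4)²/2 = (½)*0² = (½)*0 = 0)
B(k, u) = -20 (B(k, u) = (-45 + 0) + 25 = -45 + 25 = -20)
(-31486 + B(-176, -26)) + P(b) = (-31486 - 20) + (-5 + 115)² = -31506 + 110² = -31506 + 12100 = -19406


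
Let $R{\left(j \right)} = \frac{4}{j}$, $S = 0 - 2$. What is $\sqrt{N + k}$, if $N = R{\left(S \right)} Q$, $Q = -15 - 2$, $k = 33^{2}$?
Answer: $\sqrt{1123} \approx 33.511$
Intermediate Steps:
$S = -2$ ($S = 0 - 2 = -2$)
$k = 1089$
$Q = -17$
$N = 34$ ($N = \frac{4}{-2} \left(-17\right) = 4 \left(- \frac{1}{2}\right) \left(-17\right) = \left(-2\right) \left(-17\right) = 34$)
$\sqrt{N + k} = \sqrt{34 + 1089} = \sqrt{1123}$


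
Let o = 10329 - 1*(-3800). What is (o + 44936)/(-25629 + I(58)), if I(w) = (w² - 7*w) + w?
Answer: -59065/22613 ≈ -2.6120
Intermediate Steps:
I(w) = w² - 6*w
o = 14129 (o = 10329 + 3800 = 14129)
(o + 44936)/(-25629 + I(58)) = (14129 + 44936)/(-25629 + 58*(-6 + 58)) = 59065/(-25629 + 58*52) = 59065/(-25629 + 3016) = 59065/(-22613) = 59065*(-1/22613) = -59065/22613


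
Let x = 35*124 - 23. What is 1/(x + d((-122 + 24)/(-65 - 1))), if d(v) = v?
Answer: 33/142510 ≈ 0.00023156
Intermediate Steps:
x = 4317 (x = 4340 - 23 = 4317)
1/(x + d((-122 + 24)/(-65 - 1))) = 1/(4317 + (-122 + 24)/(-65 - 1)) = 1/(4317 - 98/(-66)) = 1/(4317 - 98*(-1/66)) = 1/(4317 + 49/33) = 1/(142510/33) = 33/142510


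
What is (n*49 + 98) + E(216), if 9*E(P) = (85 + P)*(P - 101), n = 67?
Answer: 65044/9 ≈ 7227.1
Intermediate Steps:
E(P) = (-101 + P)*(85 + P)/9 (E(P) = ((85 + P)*(P - 101))/9 = ((85 + P)*(-101 + P))/9 = ((-101 + P)*(85 + P))/9 = (-101 + P)*(85 + P)/9)
(n*49 + 98) + E(216) = (67*49 + 98) + (-8585/9 - 16/9*216 + (⅑)*216²) = (3283 + 98) + (-8585/9 - 384 + (⅑)*46656) = 3381 + (-8585/9 - 384 + 5184) = 3381 + 34615/9 = 65044/9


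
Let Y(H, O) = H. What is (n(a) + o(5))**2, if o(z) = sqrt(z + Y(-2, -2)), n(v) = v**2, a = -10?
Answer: (100 + sqrt(3))**2 ≈ 10349.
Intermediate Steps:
o(z) = sqrt(-2 + z) (o(z) = sqrt(z - 2) = sqrt(-2 + z))
(n(a) + o(5))**2 = ((-10)**2 + sqrt(-2 + 5))**2 = (100 + sqrt(3))**2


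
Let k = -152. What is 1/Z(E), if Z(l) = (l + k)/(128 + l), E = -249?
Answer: 121/401 ≈ 0.30175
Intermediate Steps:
Z(l) = (-152 + l)/(128 + l) (Z(l) = (l - 152)/(128 + l) = (-152 + l)/(128 + l))
1/Z(E) = 1/((-152 - 249)/(128 - 249)) = 1/(-401/(-121)) = 1/(-1/121*(-401)) = 1/(401/121) = 121/401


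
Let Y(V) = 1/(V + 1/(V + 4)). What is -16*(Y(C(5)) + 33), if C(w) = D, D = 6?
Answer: -32368/61 ≈ -530.62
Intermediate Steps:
C(w) = 6
Y(V) = 1/(V + 1/(4 + V))
-16*(Y(C(5)) + 33) = -16*((4 + 6)/(1 + 6**2 + 4*6) + 33) = -16*(10/(1 + 36 + 24) + 33) = -16*(10/61 + 33) = -16*2023/61 = -32368/61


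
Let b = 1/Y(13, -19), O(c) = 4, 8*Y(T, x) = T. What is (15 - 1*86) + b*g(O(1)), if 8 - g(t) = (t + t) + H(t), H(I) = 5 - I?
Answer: -931/13 ≈ -71.615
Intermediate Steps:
Y(T, x) = T/8
g(t) = 3 - t (g(t) = 8 - ((t + t) + (5 - t)) = 8 - (2*t + (5 - t)) = 8 - (5 + t) = 8 + (-5 - t) = 3 - t)
b = 8/13 (b = 1/((1/8)*13) = 1/(13/8) = 8/13 ≈ 0.61539)
(15 - 1*86) + b*g(O(1)) = (15 - 1*86) + 8*(3 - 1*4)/13 = (15 - 86) + 8*(3 - 4)/13 = -71 + (8/13)*(-1) = -71 - 8/13 = -931/13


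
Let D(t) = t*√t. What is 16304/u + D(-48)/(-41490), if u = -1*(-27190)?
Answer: 8152/13595 + 32*I*√3/6915 ≈ 0.59963 + 0.0080153*I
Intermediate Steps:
u = 27190
D(t) = t^(3/2)
16304/u + D(-48)/(-41490) = 16304/27190 + (-48)^(3/2)/(-41490) = 16304*(1/27190) - 192*I*√3*(-1/41490) = 8152/13595 + 32*I*√3/6915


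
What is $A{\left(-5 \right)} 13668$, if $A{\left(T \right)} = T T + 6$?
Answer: $423708$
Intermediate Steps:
$A{\left(T \right)} = 6 + T^{2}$ ($A{\left(T \right)} = T^{2} + 6 = 6 + T^{2}$)
$A{\left(-5 \right)} 13668 = \left(6 + \left(-5\right)^{2}\right) 13668 = \left(6 + 25\right) 13668 = 31 \cdot 13668 = 423708$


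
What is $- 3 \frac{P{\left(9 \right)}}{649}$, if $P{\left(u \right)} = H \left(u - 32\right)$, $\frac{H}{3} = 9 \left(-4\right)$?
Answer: $- \frac{7452}{649} \approx -11.482$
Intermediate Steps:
$H = -108$ ($H = 3 \cdot 9 \left(-4\right) = 3 \left(-36\right) = -108$)
$P{\left(u \right)} = 3456 - 108 u$ ($P{\left(u \right)} = - 108 \left(u - 32\right) = - 108 \left(-32 + u\right) = 3456 - 108 u$)
$- 3 \frac{P{\left(9 \right)}}{649} = - 3 \frac{3456 - 972}{649} = - 3 \left(3456 - 972\right) \frac{1}{649} = - 3 \cdot 2484 \cdot \frac{1}{649} = \left(-3\right) \frac{2484}{649} = - \frac{7452}{649}$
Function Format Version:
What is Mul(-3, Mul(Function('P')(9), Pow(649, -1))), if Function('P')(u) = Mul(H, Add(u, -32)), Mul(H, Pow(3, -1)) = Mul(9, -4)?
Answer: Rational(-7452, 649) ≈ -11.482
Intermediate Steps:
H = -108 (H = Mul(3, Mul(9, -4)) = Mul(3, -36) = -108)
Function('P')(u) = Add(3456, Mul(-108, u)) (Function('P')(u) = Mul(-108, Add(u, -32)) = Mul(-108, Add(-32, u)) = Add(3456, Mul(-108, u)))
Mul(-3, Mul(Function('P')(9), Pow(649, -1))) = Mul(-3, Mul(Add(3456, Mul(-108, 9)), Pow(649, -1))) = Mul(-3, Mul(Add(3456, -972), Rational(1, 649))) = Mul(-3, Mul(2484, Rational(1, 649))) = Mul(-3, Rational(2484, 649)) = Rational(-7452, 649)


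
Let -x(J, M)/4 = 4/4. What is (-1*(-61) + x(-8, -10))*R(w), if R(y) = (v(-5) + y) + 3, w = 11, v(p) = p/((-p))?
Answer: 741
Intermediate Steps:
v(p) = -1 (v(p) = p*(-1/p) = -1)
R(y) = 2 + y (R(y) = (-1 + y) + 3 = 2 + y)
x(J, M) = -4 (x(J, M) = -16/4 = -4*1 = -4)
(-1*(-61) + x(-8, -10))*R(w) = (-1*(-61) - 4)*(2 + 11) = (61 - 4)*13 = 57*13 = 741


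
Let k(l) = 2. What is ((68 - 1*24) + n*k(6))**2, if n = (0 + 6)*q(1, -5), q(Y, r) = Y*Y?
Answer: 3136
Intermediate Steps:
q(Y, r) = Y**2
n = 6 (n = (0 + 6)*1**2 = 6*1 = 6)
((68 - 1*24) + n*k(6))**2 = ((68 - 1*24) + 6*2)**2 = ((68 - 24) + 12)**2 = (44 + 12)**2 = 56**2 = 3136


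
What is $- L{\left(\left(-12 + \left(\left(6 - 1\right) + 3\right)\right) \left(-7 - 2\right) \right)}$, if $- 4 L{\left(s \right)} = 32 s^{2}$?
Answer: $10368$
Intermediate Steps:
$L{\left(s \right)} = - 8 s^{2}$ ($L{\left(s \right)} = - \frac{32 s^{2}}{4} = - 8 s^{2}$)
$- L{\left(\left(-12 + \left(\left(6 - 1\right) + 3\right)\right) \left(-7 - 2\right) \right)} = - \left(-8\right) \left(\left(-12 + \left(\left(6 - 1\right) + 3\right)\right) \left(-7 - 2\right)\right)^{2} = - \left(-8\right) \left(\left(-12 + \left(5 + 3\right)\right) \left(-9\right)\right)^{2} = - \left(-8\right) \left(\left(-12 + 8\right) \left(-9\right)\right)^{2} = - \left(-8\right) \left(\left(-4\right) \left(-9\right)\right)^{2} = - \left(-8\right) 36^{2} = - \left(-8\right) 1296 = \left(-1\right) \left(-10368\right) = 10368$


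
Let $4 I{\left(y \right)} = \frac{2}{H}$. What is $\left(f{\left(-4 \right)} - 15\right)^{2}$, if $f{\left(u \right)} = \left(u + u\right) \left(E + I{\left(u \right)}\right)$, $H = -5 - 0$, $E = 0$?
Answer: $\frac{5041}{25} \approx 201.64$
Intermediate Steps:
$H = -5$ ($H = -5 + 0 = -5$)
$I{\left(y \right)} = - \frac{1}{10}$ ($I{\left(y \right)} = \frac{2 \frac{1}{-5}}{4} = \frac{2 \left(- \frac{1}{5}\right)}{4} = \frac{1}{4} \left(- \frac{2}{5}\right) = - \frac{1}{10}$)
$f{\left(u \right)} = - \frac{u}{5}$ ($f{\left(u \right)} = \left(u + u\right) \left(0 - \frac{1}{10}\right) = 2 u \left(- \frac{1}{10}\right) = - \frac{u}{5}$)
$\left(f{\left(-4 \right)} - 15\right)^{2} = \left(\left(- \frac{1}{5}\right) \left(-4\right) - 15\right)^{2} = \left(\frac{4}{5} - 15\right)^{2} = \left(- \frac{71}{5}\right)^{2} = \frac{5041}{25}$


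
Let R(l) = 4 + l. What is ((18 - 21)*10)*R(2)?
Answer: -180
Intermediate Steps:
((18 - 21)*10)*R(2) = ((18 - 21)*10)*(4 + 2) = -3*10*6 = -30*6 = -180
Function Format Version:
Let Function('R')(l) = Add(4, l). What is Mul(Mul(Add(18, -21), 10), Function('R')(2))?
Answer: -180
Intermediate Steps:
Mul(Mul(Add(18, -21), 10), Function('R')(2)) = Mul(Mul(Add(18, -21), 10), Add(4, 2)) = Mul(Mul(-3, 10), 6) = Mul(-30, 6) = -180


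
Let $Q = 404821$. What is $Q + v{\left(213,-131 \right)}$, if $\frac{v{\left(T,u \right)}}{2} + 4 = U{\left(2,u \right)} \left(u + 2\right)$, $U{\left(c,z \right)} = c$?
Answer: $404297$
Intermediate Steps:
$v{\left(T,u \right)} = 4 u$ ($v{\left(T,u \right)} = -8 + 2 \cdot 2 \left(u + 2\right) = -8 + 2 \cdot 2 \left(2 + u\right) = -8 + 2 \left(4 + 2 u\right) = -8 + \left(8 + 4 u\right) = 4 u$)
$Q + v{\left(213,-131 \right)} = 404821 + 4 \left(-131\right) = 404821 - 524 = 404297$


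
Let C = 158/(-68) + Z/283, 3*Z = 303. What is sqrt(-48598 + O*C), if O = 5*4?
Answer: 28*I*sqrt(1435900682)/4811 ≈ 220.54*I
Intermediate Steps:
Z = 101 (Z = (1/3)*303 = 101)
O = 20
C = -18923/9622 (C = 158/(-68) + 101/283 = 158*(-1/68) + 101*(1/283) = -79/34 + 101/283 = -18923/9622 ≈ -1.9666)
sqrt(-48598 + O*C) = sqrt(-48598 + 20*(-18923/9622)) = sqrt(-48598 - 189230/4811) = sqrt(-233994208/4811) = 28*I*sqrt(1435900682)/4811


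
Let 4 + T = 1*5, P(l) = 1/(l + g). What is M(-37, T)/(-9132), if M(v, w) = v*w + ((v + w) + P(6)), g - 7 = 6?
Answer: 231/28918 ≈ 0.0079881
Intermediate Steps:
g = 13 (g = 7 + 6 = 13)
P(l) = 1/(13 + l) (P(l) = 1/(l + 13) = 1/(13 + l))
T = 1 (T = -4 + 1*5 = -4 + 5 = 1)
M(v, w) = 1/19 + v + w + v*w (M(v, w) = v*w + ((v + w) + 1/(13 + 6)) = v*w + ((v + w) + 1/19) = v*w + (1/19 + v + w) = 1/19 + v + w + v*w)
M(-37, T)/(-9132) = (1/19 - 37 + 1 - 37*1)/(-9132) = (1/19 - 37 + 1 - 37)*(-1/9132) = -1386/19*(-1/9132) = 231/28918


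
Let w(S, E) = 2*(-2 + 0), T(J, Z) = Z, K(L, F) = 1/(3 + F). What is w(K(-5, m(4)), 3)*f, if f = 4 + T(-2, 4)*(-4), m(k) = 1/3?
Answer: 48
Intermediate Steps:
m(k) = 1/3
w(S, E) = -4 (w(S, E) = 2*(-2) = -4)
f = -12 (f = 4 + 4*(-4) = 4 - 16 = -12)
w(K(-5, m(4)), 3)*f = -4*(-12) = 48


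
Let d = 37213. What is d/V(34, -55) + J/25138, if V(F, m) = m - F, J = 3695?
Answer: -935131539/2237282 ≈ -417.98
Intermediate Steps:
d/V(34, -55) + J/25138 = 37213/(-55 - 1*34) + 3695/25138 = 37213/(-55 - 34) + 3695*(1/25138) = 37213/(-89) + 3695/25138 = 37213*(-1/89) + 3695/25138 = -37213/89 + 3695/25138 = -935131539/2237282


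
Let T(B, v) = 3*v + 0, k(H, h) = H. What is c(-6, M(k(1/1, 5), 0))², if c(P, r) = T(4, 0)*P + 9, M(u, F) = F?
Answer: 81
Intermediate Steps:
T(B, v) = 3*v
c(P, r) = 9 (c(P, r) = (3*0)*P + 9 = 0*P + 9 = 0 + 9 = 9)
c(-6, M(k(1/1, 5), 0))² = 9² = 81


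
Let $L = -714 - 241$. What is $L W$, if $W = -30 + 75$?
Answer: $-42975$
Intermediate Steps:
$L = -955$
$W = 45$
$L W = \left(-955\right) 45 = -42975$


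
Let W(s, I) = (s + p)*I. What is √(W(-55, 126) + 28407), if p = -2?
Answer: 5*√849 ≈ 145.69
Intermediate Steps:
W(s, I) = I*(-2 + s) (W(s, I) = (s - 2)*I = (-2 + s)*I = I*(-2 + s))
√(W(-55, 126) + 28407) = √(126*(-2 - 55) + 28407) = √(126*(-57) + 28407) = √(-7182 + 28407) = √21225 = 5*√849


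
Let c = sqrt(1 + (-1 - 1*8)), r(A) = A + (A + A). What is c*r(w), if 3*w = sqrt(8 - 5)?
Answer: 2*I*sqrt(6) ≈ 4.899*I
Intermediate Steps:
w = sqrt(3)/3 (w = sqrt(8 - 5)/3 = sqrt(3)/3 ≈ 0.57735)
r(A) = 3*A (r(A) = A + 2*A = 3*A)
c = 2*I*sqrt(2) (c = sqrt(1 + (-1 - 8)) = sqrt(1 - 9) = sqrt(-8) = 2*I*sqrt(2) ≈ 2.8284*I)
c*r(w) = (2*I*sqrt(2))*(3*(sqrt(3)/3)) = (2*I*sqrt(2))*sqrt(3) = 2*I*sqrt(6)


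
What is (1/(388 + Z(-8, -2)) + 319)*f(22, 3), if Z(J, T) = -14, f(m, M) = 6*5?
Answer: 1789605/187 ≈ 9570.1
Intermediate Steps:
f(m, M) = 30
(1/(388 + Z(-8, -2)) + 319)*f(22, 3) = (1/(388 - 14) + 319)*30 = (1/374 + 319)*30 = (119307/374)*30 = 1789605/187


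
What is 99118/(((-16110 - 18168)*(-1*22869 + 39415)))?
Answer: -49559/283581894 ≈ -0.00017476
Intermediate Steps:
99118/(((-16110 - 18168)*(-1*22869 + 39415))) = 99118/((-34278*(-22869 + 39415))) = 99118/((-34278*16546)) = 99118/(-567163788) = 99118*(-1/567163788) = -49559/283581894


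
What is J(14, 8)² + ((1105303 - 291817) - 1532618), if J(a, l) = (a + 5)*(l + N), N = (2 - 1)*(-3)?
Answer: -710107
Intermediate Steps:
N = -3 (N = 1*(-3) = -3)
J(a, l) = (-3 + l)*(5 + a) (J(a, l) = (a + 5)*(l - 3) = (5 + a)*(-3 + l) = (-3 + l)*(5 + a))
J(14, 8)² + ((1105303 - 291817) - 1532618) = (-15 - 3*14 + 5*8 + 14*8)² + ((1105303 - 291817) - 1532618) = (-15 - 42 + 40 + 112)² + (813486 - 1532618) = 95² - 719132 = 9025 - 719132 = -710107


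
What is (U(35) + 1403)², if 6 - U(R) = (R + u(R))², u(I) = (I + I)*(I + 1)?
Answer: 42596716411456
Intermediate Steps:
u(I) = 2*I*(1 + I) (u(I) = (2*I)*(1 + I) = 2*I*(1 + I))
U(R) = 6 - (R + 2*R*(1 + R))²
(U(35) + 1403)² = ((6 - 1*35²*(3 + 2*35)²) + 1403)² = ((6 - 1*1225*(3 + 70)²) + 1403)² = ((6 - 1*1225*73²) + 1403)² = ((6 - 1*1225*5329) + 1403)² = ((6 - 6528025) + 1403)² = (-6528019 + 1403)² = (-6526616)² = 42596716411456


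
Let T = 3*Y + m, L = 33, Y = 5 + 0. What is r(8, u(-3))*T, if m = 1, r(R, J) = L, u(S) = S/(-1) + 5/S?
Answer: 528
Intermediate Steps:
Y = 5
u(S) = -S + 5/S (u(S) = S*(-1) + 5/S = -S + 5/S)
r(R, J) = 33
T = 16 (T = 3*5 + 1 = 15 + 1 = 16)
r(8, u(-3))*T = 33*16 = 528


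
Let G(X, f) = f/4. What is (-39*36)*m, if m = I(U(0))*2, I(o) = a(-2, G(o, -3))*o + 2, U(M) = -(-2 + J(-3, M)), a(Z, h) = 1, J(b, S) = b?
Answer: -19656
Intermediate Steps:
G(X, f) = f/4 (G(X, f) = f*(¼) = f/4)
U(M) = 5 (U(M) = -(-2 - 3) = -1*(-5) = 5)
I(o) = 2 + o (I(o) = 1*o + 2 = o + 2 = 2 + o)
m = 14 (m = (2 + 5)*2 = 7*2 = 14)
(-39*36)*m = -39*36*14 = -1404*14 = -19656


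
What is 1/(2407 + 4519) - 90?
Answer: -623339/6926 ≈ -90.000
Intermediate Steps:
1/(2407 + 4519) - 90 = 1/6926 - 90 = -623339/6926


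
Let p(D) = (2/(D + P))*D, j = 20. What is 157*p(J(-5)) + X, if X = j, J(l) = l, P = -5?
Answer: 177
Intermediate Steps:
X = 20
p(D) = 2*D/(-5 + D) (p(D) = (2/(D - 5))*D = (2/(-5 + D))*D = 2*D/(-5 + D))
157*p(J(-5)) + X = 157*(2*(-5)/(-5 - 5)) + 20 = 157*(2*(-5)/(-10)) + 20 = 157*(2*(-5)*(-⅒)) + 20 = 157*1 + 20 = 157 + 20 = 177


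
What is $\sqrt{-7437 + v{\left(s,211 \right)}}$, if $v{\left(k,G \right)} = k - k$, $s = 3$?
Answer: $i \sqrt{7437} \approx 86.238 i$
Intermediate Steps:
$v{\left(k,G \right)} = 0$
$\sqrt{-7437 + v{\left(s,211 \right)}} = \sqrt{-7437 + 0} = \sqrt{-7437} = i \sqrt{7437}$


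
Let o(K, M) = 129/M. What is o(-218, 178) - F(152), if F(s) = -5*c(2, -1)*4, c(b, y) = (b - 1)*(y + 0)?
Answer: -3431/178 ≈ -19.275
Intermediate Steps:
c(b, y) = y*(-1 + b) (c(b, y) = (-1 + b)*y = y*(-1 + b))
F(s) = 20 (F(s) = -(-5)*(-1 + 2)*4 = -(-5)*4 = -5*(-1)*4 = 5*4 = 20)
o(-218, 178) - F(152) = 129/178 - 1*20 = 129*(1/178) - 20 = 129/178 - 20 = -3431/178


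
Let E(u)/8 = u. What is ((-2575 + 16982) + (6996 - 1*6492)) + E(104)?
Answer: 15743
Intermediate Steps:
E(u) = 8*u
((-2575 + 16982) + (6996 - 1*6492)) + E(104) = ((-2575 + 16982) + (6996 - 1*6492)) + 8*104 = (14407 + (6996 - 6492)) + 832 = (14407 + 504) + 832 = 14911 + 832 = 15743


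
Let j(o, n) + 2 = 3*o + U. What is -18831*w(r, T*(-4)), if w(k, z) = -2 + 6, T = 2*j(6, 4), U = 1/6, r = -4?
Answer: -75324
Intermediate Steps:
U = 1/6 ≈ 0.16667
j(o, n) = -11/6 + 3*o (j(o, n) = -2 + (3*o + 1/6) = -2 + (1/6 + 3*o) = -11/6 + 3*o)
T = 97/3 (T = 2*(-11/6 + 3*6) = 2*(-11/6 + 18) = 2*(97/6) = 97/3 ≈ 32.333)
w(k, z) = 4
-18831*w(r, T*(-4)) = -18831*4 = -75324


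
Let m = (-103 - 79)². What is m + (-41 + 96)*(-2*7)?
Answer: 32354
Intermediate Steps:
m = 33124 (m = (-182)² = 33124)
m + (-41 + 96)*(-2*7) = 33124 + (-41 + 96)*(-2*7) = 33124 + 55*(-14) = 33124 - 770 = 32354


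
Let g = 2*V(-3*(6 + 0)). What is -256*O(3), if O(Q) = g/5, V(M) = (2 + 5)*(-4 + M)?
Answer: 78848/5 ≈ 15770.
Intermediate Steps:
V(M) = -28 + 7*M (V(M) = 7*(-4 + M) = -28 + 7*M)
g = -308 (g = 2*(-28 + 7*(-3*(6 + 0))) = 2*(-28 + 7*(-3*6)) = 2*(-28 + 7*(-18)) = 2*(-28 - 126) = 2*(-154) = -308)
O(Q) = -308/5
-256*O(3) = -256*(-308/5) = 78848/5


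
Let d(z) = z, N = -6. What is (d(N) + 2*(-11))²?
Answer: 784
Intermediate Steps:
(d(N) + 2*(-11))² = (-6 + 2*(-11))² = (-6 - 22)² = (-28)² = 784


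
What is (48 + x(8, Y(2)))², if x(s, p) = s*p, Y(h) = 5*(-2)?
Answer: 1024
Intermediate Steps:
Y(h) = -10
x(s, p) = p*s
(48 + x(8, Y(2)))² = (48 - 10*8)² = (48 - 80)² = (-32)² = 1024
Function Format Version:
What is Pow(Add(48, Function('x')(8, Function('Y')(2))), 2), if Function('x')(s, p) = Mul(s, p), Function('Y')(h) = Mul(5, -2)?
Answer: 1024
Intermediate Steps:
Function('Y')(h) = -10
Function('x')(s, p) = Mul(p, s)
Pow(Add(48, Function('x')(8, Function('Y')(2))), 2) = Pow(Add(48, Mul(-10, 8)), 2) = Pow(Add(48, -80), 2) = Pow(-32, 2) = 1024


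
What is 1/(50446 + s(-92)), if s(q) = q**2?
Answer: 1/58910 ≈ 1.6975e-5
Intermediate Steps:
1/(50446 + s(-92)) = 1/(50446 + (-92)**2) = 1/(50446 + 8464) = 1/58910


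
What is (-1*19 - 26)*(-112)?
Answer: 5040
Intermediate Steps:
(-1*19 - 26)*(-112) = (-19 - 26)*(-112) = -45*(-112) = 5040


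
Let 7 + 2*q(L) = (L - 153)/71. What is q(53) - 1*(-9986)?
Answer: 1417415/142 ≈ 9981.8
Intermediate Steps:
q(L) = -325/71 + L/142 (q(L) = -7/2 + ((L - 153)/71)/2 = -7/2 + ((-153 + L)*(1/71))/2 = -7/2 + (-153/71 + L/71)/2 = -7/2 + (-153/142 + L/142) = -325/71 + L/142)
q(53) - 1*(-9986) = (-325/71 + (1/142)*53) - 1*(-9986) = (-325/71 + 53/142) + 9986 = -597/142 + 9986 = 1417415/142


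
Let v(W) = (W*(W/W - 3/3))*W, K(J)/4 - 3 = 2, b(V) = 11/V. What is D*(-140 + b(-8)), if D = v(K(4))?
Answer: 0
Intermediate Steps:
K(J) = 20 (K(J) = 12 + 4*2 = 12 + 8 = 20)
v(W) = 0 (v(W) = (W*(1 - 3*1/3))*W = (W*(1 - 1))*W = (W*0)*W = 0*W = 0)
D = 0
D*(-140 + b(-8)) = 0*(-140 + 11/(-8)) = 0*(-140 + 11*(-1/8)) = 0*(-140 - 11/8) = 0*(-1131/8) = 0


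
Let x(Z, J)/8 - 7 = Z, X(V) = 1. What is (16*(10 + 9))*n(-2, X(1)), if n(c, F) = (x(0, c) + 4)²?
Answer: 1094400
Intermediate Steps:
x(Z, J) = 56 + 8*Z
n(c, F) = 3600 (n(c, F) = ((56 + 8*0) + 4)² = ((56 + 0) + 4)² = (56 + 4)² = 60² = 3600)
(16*(10 + 9))*n(-2, X(1)) = (16*(10 + 9))*3600 = (16*19)*3600 = 304*3600 = 1094400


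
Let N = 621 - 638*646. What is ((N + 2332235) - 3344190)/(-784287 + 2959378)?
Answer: -1423482/2175091 ≈ -0.65445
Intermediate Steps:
N = -411527 (N = 621 - 412148 = -411527)
((N + 2332235) - 3344190)/(-784287 + 2959378) = ((-411527 + 2332235) - 3344190)/(-784287 + 2959378) = (1920708 - 3344190)/2175091 = -1423482*1/2175091 = -1423482/2175091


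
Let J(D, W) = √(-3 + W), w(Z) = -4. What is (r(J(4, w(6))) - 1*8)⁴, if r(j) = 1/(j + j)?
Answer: (112 + I*√7)⁴/38416 ≈ 4082.3 + 386.82*I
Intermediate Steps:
r(j) = 1/(2*j)
(r(J(4, w(6))) - 1*8)⁴ = (1/(2*(√(-3 - 4))) - 1*8)⁴ = (1/(2*(√(-7))) - 8)⁴ = (1/(2*((I*√7))) - 8)⁴ = ((-I*√7/7)/2 - 8)⁴ = (-I*√7/14 - 8)⁴ = (-8 - I*√7/14)⁴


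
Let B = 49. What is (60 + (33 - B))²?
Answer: 1936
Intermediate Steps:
(60 + (33 - B))² = (60 + (33 - 1*49))² = (60 + (33 - 49))² = (60 - 16)² = 44² = 1936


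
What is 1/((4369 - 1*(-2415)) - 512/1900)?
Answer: 475/3222272 ≈ 0.00014741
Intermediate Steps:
1/((4369 - 1*(-2415)) - 512/1900) = 1/((4369 + 2415) - 512*1/1900) = 1/(6784 - 128/475) = 1/(3222272/475) = 475/3222272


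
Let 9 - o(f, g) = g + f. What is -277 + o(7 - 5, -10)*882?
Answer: 14717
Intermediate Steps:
o(f, g) = 9 - f - g (o(f, g) = 9 - (g + f) = 9 - (f + g) = 9 + (-f - g) = 9 - f - g)
-277 + o(7 - 5, -10)*882 = -277 + (9 - (7 - 5) - 1*(-10))*882 = -277 + (9 - 1*2 + 10)*882 = -277 + (9 - 2 + 10)*882 = -277 + 17*882 = -277 + 14994 = 14717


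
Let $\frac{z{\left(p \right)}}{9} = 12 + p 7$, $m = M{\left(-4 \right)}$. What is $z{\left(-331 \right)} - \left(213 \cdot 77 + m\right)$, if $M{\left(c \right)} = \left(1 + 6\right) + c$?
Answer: $-37149$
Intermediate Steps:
$M{\left(c \right)} = 7 + c$
$m = 3$ ($m = 7 - 4 = 3$)
$z{\left(p \right)} = 108 + 63 p$ ($z{\left(p \right)} = 9 \left(12 + p 7\right) = 9 \left(12 + 7 p\right) = 108 + 63 p$)
$z{\left(-331 \right)} - \left(213 \cdot 77 + m\right) = \left(108 + 63 \left(-331\right)\right) - \left(213 \cdot 77 + 3\right) = \left(108 - 20853\right) - \left(16401 + 3\right) = -20745 - 16404 = -37149$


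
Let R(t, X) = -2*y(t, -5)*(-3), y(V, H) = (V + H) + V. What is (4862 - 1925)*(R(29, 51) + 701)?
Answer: 2992803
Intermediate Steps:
y(V, H) = H + 2*V (y(V, H) = (H + V) + V = H + 2*V)
R(t, X) = -30 + 12*t (R(t, X) = -2*(-5 + 2*t)*(-3) = (10 - 4*t)*(-3) = -30 + 12*t)
(4862 - 1925)*(R(29, 51) + 701) = (4862 - 1925)*((-30 + 12*29) + 701) = 2937*((-30 + 348) + 701) = 2937*(318 + 701) = 2937*1019 = 2992803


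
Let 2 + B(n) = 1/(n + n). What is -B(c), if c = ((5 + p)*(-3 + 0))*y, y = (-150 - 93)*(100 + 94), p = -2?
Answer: 1697111/848556 ≈ 2.0000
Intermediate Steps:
y = -47142 (y = -243*194 = -47142)
c = 424278 (c = ((5 - 2)*(-3 + 0))*(-47142) = (3*(-3))*(-47142) = -9*(-47142) = 424278)
B(n) = -2 + 1/(2*n) (B(n) = -2 + 1/(n + n) = -2 + 1/(2*n))
-B(c) = -(-2 + (1/2)/424278) = -(-2 + (1/2)*(1/424278)) = -(-2 + 1/848556) = -1*(-1697111/848556) = 1697111/848556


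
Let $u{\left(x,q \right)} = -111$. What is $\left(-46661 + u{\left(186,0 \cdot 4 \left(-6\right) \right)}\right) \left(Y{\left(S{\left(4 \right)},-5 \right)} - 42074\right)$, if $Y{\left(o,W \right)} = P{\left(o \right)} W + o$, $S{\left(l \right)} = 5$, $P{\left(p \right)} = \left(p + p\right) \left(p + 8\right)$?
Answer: $1998053068$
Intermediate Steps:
$P{\left(p \right)} = 2 p \left(8 + p\right)$
$Y{\left(o,W \right)} = o + 2 W o \left(8 + o\right)$ ($Y{\left(o,W \right)} = 2 o \left(8 + o\right) W + o = 2 W o \left(8 + o\right) + o = o + 2 W o \left(8 + o\right)$)
$\left(-46661 + u{\left(186,0 \cdot 4 \left(-6\right) \right)}\right) \left(Y{\left(S{\left(4 \right)},-5 \right)} - 42074\right) = \left(-46661 - 111\right) \left(5 \left(1 + 2 \left(-5\right) \left(8 + 5\right)\right) - 42074\right) = - 46772 \left(5 \left(1 + 2 \left(-5\right) 13\right) - 42074\right) = - 46772 \left(5 \left(1 - 130\right) - 42074\right) = - 46772 \left(5 \left(-129\right) - 42074\right) = - 46772 \left(-645 - 42074\right) = \left(-46772\right) \left(-42719\right) = 1998053068$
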